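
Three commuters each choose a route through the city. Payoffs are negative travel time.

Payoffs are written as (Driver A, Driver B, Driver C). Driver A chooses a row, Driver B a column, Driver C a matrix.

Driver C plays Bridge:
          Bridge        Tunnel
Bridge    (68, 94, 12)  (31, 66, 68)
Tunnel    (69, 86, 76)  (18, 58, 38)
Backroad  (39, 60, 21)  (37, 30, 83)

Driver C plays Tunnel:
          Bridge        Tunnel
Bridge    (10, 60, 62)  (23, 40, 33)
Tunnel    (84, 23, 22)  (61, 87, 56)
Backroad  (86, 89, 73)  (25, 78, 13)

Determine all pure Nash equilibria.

Pure-strategy Nash equilibria: (Tunnel, Bridge, Bridge) and (Tunnel, Tunnel, Tunnel) and (Backroad, Bridge, Tunnel)

Mark each player's best response to every combination of opponents' strategies; a profile where every player is best-responding is a pure Nash equilibrium.
Driver A against (Bridge, Bridge): payoffs 68, 69, 39 → best response Tunnel.
Driver A against (Bridge, Tunnel): payoffs 10, 84, 86 → best response Backroad.
Driver A against (Tunnel, Bridge): payoffs 31, 18, 37 → best response Backroad.
Driver A against (Tunnel, Tunnel): payoffs 23, 61, 25 → best response Tunnel.
Driver B against (Bridge, Bridge): payoffs 94, 66 → best response Bridge.
Driver B against (Bridge, Tunnel): payoffs 60, 40 → best response Bridge.
Driver B against (Tunnel, Bridge): payoffs 86, 58 → best response Bridge.
Driver B against (Tunnel, Tunnel): payoffs 23, 87 → best response Tunnel.
Driver B against (Backroad, Bridge): payoffs 60, 30 → best response Bridge.
Driver B against (Backroad, Tunnel): payoffs 89, 78 → best response Bridge.
Driver C against (Bridge, Bridge): payoffs 12, 62 → best response Tunnel.
Driver C against (Bridge, Tunnel): payoffs 68, 33 → best response Bridge.
Driver C against (Tunnel, Bridge): payoffs 76, 22 → best response Bridge.
Driver C against (Tunnel, Tunnel): payoffs 38, 56 → best response Tunnel.
Driver C against (Backroad, Bridge): payoffs 21, 73 → best response Tunnel.
Driver C against (Backroad, Tunnel): payoffs 83, 13 → best response Bridge.
Mutual best responses: (Tunnel, Bridge, Bridge); (Tunnel, Tunnel, Tunnel); (Backroad, Bridge, Tunnel).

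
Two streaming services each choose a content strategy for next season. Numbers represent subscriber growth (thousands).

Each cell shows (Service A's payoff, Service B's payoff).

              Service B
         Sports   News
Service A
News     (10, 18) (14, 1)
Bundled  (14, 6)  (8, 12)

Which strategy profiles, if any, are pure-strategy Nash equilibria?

For each strategy profile, look for a profitable unilateral deviation.
(News, Sports): Service A can switch to Bundled (10 → 14). Not NE.
(News, News): Service B can switch to Sports (1 → 18). Not NE.
(Bundled, Sports): Service B can switch to News (6 → 12). Not NE.
(Bundled, News): Service A can switch to News (8 → 14). Not NE.

There is no pure-strategy Nash equilibrium.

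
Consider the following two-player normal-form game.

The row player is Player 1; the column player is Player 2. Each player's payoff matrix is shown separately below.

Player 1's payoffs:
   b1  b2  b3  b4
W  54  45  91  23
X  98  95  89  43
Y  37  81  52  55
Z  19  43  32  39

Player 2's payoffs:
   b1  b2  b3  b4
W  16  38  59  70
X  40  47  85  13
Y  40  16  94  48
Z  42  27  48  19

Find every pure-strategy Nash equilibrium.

No pure-strategy Nash equilibrium.

For each player, find the best response to each opponent profile; mutual best responses are the pure NE.
Player 1 against b1: payoffs 54, 98, 37, 19 → best response X.
Player 1 against b2: payoffs 45, 95, 81, 43 → best response X.
Player 1 against b3: payoffs 91, 89, 52, 32 → best response W.
Player 1 against b4: payoffs 23, 43, 55, 39 → best response Y.
Player 2 against W: payoffs 16, 38, 59, 70 → best response b4.
Player 2 against X: payoffs 40, 47, 85, 13 → best response b3.
Player 2 against Y: payoffs 40, 16, 94, 48 → best response b3.
Player 2 against Z: payoffs 42, 27, 48, 19 → best response b3.
No profile is a mutual best response for all players.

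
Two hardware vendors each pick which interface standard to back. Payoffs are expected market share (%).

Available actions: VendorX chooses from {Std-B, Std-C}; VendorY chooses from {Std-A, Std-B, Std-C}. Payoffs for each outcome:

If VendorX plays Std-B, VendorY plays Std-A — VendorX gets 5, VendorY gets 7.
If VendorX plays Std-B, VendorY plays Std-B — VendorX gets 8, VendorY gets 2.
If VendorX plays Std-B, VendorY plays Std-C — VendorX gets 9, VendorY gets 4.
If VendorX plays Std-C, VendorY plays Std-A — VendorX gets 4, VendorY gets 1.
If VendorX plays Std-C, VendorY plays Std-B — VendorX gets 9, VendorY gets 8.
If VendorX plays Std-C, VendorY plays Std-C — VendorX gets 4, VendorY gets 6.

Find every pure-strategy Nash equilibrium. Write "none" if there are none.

VendorX against Std-A: payoffs 5, 4 → best response Std-B.
VendorX against Std-B: payoffs 8, 9 → best response Std-C.
VendorX against Std-C: payoffs 9, 4 → best response Std-B.
VendorY against Std-B: payoffs 7, 2, 4 → best response Std-A.
VendorY against Std-C: payoffs 1, 8, 6 → best response Std-B.
Mutual best responses: (Std-B, Std-A); (Std-C, Std-B).

(Std-B, Std-A); (Std-C, Std-B)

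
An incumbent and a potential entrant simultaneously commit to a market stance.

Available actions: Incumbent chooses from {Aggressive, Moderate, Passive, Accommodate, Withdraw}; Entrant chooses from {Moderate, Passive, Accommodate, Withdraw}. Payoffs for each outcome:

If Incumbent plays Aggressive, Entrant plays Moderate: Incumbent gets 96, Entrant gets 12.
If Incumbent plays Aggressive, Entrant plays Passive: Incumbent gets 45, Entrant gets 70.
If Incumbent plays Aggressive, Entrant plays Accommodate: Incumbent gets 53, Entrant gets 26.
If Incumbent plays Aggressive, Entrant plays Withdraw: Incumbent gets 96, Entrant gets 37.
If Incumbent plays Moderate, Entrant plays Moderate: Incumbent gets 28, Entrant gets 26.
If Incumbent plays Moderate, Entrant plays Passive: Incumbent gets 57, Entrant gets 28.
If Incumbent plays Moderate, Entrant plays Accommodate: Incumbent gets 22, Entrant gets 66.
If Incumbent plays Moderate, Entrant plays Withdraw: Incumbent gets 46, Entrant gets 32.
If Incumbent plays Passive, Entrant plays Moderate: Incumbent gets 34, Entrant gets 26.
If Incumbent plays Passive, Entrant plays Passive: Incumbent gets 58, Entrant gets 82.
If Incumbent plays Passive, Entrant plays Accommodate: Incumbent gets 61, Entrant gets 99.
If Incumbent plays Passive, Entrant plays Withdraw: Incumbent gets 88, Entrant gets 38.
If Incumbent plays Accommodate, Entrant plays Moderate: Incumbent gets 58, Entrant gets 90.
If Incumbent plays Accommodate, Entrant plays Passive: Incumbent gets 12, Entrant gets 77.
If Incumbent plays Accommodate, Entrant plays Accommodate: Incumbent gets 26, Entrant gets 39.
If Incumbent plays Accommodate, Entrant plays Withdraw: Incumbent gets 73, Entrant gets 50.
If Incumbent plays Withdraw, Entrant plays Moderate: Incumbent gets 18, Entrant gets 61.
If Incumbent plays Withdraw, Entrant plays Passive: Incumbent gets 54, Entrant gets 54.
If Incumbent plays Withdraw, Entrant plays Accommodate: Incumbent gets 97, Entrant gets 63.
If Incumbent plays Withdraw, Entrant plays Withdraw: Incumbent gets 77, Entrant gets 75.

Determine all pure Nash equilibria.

Incumbent against Moderate: payoffs 96, 28, 34, 58, 18 → best response Aggressive.
Incumbent against Passive: payoffs 45, 57, 58, 12, 54 → best response Passive.
Incumbent against Accommodate: payoffs 53, 22, 61, 26, 97 → best response Withdraw.
Incumbent against Withdraw: payoffs 96, 46, 88, 73, 77 → best response Aggressive.
Entrant against Aggressive: payoffs 12, 70, 26, 37 → best response Passive.
Entrant against Moderate: payoffs 26, 28, 66, 32 → best response Accommodate.
Entrant against Passive: payoffs 26, 82, 99, 38 → best response Accommodate.
Entrant against Accommodate: payoffs 90, 77, 39, 50 → best response Moderate.
Entrant against Withdraw: payoffs 61, 54, 63, 75 → best response Withdraw.
No profile is a mutual best response for all players.

This game has no pure Nash equilibrium.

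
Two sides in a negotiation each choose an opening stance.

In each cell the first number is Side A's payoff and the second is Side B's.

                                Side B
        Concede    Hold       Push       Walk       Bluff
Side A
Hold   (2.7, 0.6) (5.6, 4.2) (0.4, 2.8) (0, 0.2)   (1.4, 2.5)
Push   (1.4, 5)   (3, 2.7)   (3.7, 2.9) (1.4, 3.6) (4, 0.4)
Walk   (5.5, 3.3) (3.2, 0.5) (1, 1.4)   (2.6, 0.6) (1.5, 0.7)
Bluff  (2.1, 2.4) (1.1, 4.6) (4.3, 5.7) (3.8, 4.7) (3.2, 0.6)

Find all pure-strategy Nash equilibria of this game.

For each player, find the best response to each opponent profile; mutual best responses are the pure NE.
Side A against Concede: payoffs 2.7, 1.4, 5.5, 2.1 → best response Walk.
Side A against Hold: payoffs 5.6, 3, 3.2, 1.1 → best response Hold.
Side A against Push: payoffs 0.4, 3.7, 1, 4.3 → best response Bluff.
Side A against Walk: payoffs 0, 1.4, 2.6, 3.8 → best response Bluff.
Side A against Bluff: payoffs 1.4, 4, 1.5, 3.2 → best response Push.
Side B against Hold: payoffs 0.6, 4.2, 2.8, 0.2, 2.5 → best response Hold.
Side B against Push: payoffs 5, 2.7, 2.9, 3.6, 0.4 → best response Concede.
Side B against Walk: payoffs 3.3, 0.5, 1.4, 0.6, 0.7 → best response Concede.
Side B against Bluff: payoffs 2.4, 4.6, 5.7, 4.7, 0.6 → best response Push.
Mutual best responses: (Hold, Hold); (Walk, Concede); (Bluff, Push).

(Hold, Hold), (Walk, Concede), (Bluff, Push)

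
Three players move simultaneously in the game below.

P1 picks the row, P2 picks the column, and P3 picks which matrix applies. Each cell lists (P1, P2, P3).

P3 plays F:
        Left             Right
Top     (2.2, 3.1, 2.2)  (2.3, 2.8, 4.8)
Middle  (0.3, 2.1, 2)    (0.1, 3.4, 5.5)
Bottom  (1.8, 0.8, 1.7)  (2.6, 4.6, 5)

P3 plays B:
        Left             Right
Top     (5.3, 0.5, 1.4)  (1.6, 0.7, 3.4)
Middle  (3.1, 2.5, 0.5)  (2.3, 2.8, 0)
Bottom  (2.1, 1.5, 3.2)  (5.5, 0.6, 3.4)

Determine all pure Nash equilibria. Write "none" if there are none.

P1 against (Left, F): payoffs 2.2, 0.3, 1.8 → best response Top.
P1 against (Left, B): payoffs 5.3, 3.1, 2.1 → best response Top.
P1 against (Right, F): payoffs 2.3, 0.1, 2.6 → best response Bottom.
P1 against (Right, B): payoffs 1.6, 2.3, 5.5 → best response Bottom.
P2 against (Top, F): payoffs 3.1, 2.8 → best response Left.
P2 against (Top, B): payoffs 0.5, 0.7 → best response Right.
P2 against (Middle, F): payoffs 2.1, 3.4 → best response Right.
P2 against (Middle, B): payoffs 2.5, 2.8 → best response Right.
P2 against (Bottom, F): payoffs 0.8, 4.6 → best response Right.
P2 against (Bottom, B): payoffs 1.5, 0.6 → best response Left.
P3 against (Top, Left): payoffs 2.2, 1.4 → best response F.
P3 against (Top, Right): payoffs 4.8, 3.4 → best response F.
P3 against (Middle, Left): payoffs 2, 0.5 → best response F.
P3 against (Middle, Right): payoffs 5.5, 0 → best response F.
P3 against (Bottom, Left): payoffs 1.7, 3.2 → best response B.
P3 against (Bottom, Right): payoffs 5, 3.4 → best response F.
Mutual best responses: (Top, Left, F); (Bottom, Right, F).

(Top, Left, F); (Bottom, Right, F)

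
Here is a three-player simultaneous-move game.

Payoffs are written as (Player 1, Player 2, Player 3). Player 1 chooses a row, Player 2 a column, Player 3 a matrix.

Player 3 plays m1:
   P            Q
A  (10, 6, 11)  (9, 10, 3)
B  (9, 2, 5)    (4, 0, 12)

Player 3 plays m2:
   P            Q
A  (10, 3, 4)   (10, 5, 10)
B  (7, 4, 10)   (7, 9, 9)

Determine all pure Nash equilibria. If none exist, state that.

Player 1 against (P, m1): payoffs 10, 9 → best response A.
Player 1 against (P, m2): payoffs 10, 7 → best response A.
Player 1 against (Q, m1): payoffs 9, 4 → best response A.
Player 1 against (Q, m2): payoffs 10, 7 → best response A.
Player 2 against (A, m1): payoffs 6, 10 → best response Q.
Player 2 against (A, m2): payoffs 3, 5 → best response Q.
Player 2 against (B, m1): payoffs 2, 0 → best response P.
Player 2 against (B, m2): payoffs 4, 9 → best response Q.
Player 3 against (A, P): payoffs 11, 4 → best response m1.
Player 3 against (A, Q): payoffs 3, 10 → best response m2.
Player 3 against (B, P): payoffs 5, 10 → best response m2.
Player 3 against (B, Q): payoffs 12, 9 → best response m1.
Mutual best responses: (A, Q, m2).

Pure NE: (A, Q, m2)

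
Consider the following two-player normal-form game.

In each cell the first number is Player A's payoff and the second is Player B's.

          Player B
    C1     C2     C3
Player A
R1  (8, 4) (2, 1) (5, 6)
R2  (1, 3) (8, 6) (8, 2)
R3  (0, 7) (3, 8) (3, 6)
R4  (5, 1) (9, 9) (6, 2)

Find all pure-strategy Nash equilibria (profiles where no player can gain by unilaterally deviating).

(R4, C2)

Player A against C1: payoffs 8, 1, 0, 5 → best response R1.
Player A against C2: payoffs 2, 8, 3, 9 → best response R4.
Player A against C3: payoffs 5, 8, 3, 6 → best response R2.
Player B against R1: payoffs 4, 1, 6 → best response C3.
Player B against R2: payoffs 3, 6, 2 → best response C2.
Player B against R3: payoffs 7, 8, 6 → best response C2.
Player B against R4: payoffs 1, 9, 2 → best response C2.
Mutual best responses: (R4, C2).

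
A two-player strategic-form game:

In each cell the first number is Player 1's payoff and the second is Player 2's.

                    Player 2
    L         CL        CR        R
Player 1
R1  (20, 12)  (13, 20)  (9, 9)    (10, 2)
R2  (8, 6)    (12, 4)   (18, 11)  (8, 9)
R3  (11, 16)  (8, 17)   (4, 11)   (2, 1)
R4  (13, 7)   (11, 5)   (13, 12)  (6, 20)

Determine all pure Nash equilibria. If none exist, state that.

(R1, CL); (R2, CR)

Check each profile: it is a Nash equilibrium iff no player can strictly gain by switching unilaterally.
(R1, L): Player 2 can switch to CL (12 → 20). Not NE.
(R1, CL): Player 1 gets 13, best alternative 12; Player 2 gets 20, best alternative 12. No profitable deviation — NE.
(R1, CR): Player 1 can switch to R2 (9 → 18). Not NE.
(R1, R): Player 2 can switch to L (2 → 12). Not NE.
(R2, L): Player 1 can switch to R1 (8 → 20). Not NE.
(R2, CL): Player 1 can switch to R1 (12 → 13). Not NE.
(R2, CR): Player 1 gets 18, best alternative 13; Player 2 gets 11, best alternative 9. No profitable deviation — NE.
(R2, R): Player 1 can switch to R1 (8 → 10). Not NE.
(R3, L): Player 1 can switch to R1 (11 → 20). Not NE.
(R3, CL): Player 1 can switch to R1 (8 → 13). Not NE.
(The remaining 6 profiles each have a profitable deviation by the same check.)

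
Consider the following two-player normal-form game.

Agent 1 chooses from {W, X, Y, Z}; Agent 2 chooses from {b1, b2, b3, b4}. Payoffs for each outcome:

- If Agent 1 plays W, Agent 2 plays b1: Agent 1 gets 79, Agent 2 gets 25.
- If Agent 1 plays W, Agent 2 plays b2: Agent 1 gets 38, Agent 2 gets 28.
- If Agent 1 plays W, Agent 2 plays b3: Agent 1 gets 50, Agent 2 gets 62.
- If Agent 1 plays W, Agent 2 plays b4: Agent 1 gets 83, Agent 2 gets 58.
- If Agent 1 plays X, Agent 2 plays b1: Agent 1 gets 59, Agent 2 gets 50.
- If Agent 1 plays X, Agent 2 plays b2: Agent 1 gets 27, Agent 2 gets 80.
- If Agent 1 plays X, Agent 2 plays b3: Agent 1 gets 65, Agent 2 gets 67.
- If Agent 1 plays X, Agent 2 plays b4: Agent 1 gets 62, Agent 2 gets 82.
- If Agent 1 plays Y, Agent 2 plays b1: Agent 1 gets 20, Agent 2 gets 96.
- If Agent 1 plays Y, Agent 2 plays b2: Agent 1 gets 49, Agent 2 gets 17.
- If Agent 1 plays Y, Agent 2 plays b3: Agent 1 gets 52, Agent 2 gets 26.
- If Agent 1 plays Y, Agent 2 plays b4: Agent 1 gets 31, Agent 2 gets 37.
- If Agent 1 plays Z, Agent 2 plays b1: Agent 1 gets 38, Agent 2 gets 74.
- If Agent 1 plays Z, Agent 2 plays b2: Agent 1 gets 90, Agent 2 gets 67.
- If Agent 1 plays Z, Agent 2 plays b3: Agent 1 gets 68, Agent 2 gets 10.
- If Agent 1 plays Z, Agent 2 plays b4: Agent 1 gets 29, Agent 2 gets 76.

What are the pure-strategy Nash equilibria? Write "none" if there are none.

There is no pure-strategy Nash equilibrium.

For each strategy profile, look for a profitable unilateral deviation.
(W, b1): Agent 2 can switch to b2 (25 → 28). Not NE.
(W, b2): Agent 1 can switch to Y (38 → 49). Not NE.
(W, b3): Agent 1 can switch to X (50 → 65). Not NE.
(W, b4): Agent 2 can switch to b3 (58 → 62). Not NE.
(X, b1): Agent 1 can switch to W (59 → 79). Not NE.
(X, b2): Agent 1 can switch to W (27 → 38). Not NE.
(X, b3): Agent 1 can switch to Z (65 → 68). Not NE.
(X, b4): Agent 1 can switch to W (62 → 83). Not NE.
(The remaining 8 profiles each have a profitable deviation by the same check.)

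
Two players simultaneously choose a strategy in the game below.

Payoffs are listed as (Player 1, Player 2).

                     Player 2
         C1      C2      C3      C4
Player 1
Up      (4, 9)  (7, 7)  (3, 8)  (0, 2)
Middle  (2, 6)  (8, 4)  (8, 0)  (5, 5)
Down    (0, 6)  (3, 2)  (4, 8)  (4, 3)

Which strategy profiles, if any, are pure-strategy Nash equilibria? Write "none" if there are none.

(Up, C1): Player 1 gets 4, best alternative 2; Player 2 gets 9, best alternative 8. No profitable deviation — NE.
(Up, C2): Player 1 can switch to Middle (7 → 8). Not NE.
(Up, C3): Player 1 can switch to Middle (3 → 8). Not NE.
(Up, C4): Player 1 can switch to Middle (0 → 5). Not NE.
(Middle, C1): Player 1 can switch to Up (2 → 4). Not NE.
(Middle, C2): Player 2 can switch to C1 (4 → 6). Not NE.
(Middle, C3): Player 2 can switch to C1 (0 → 6). Not NE.
(Middle, C4): Player 2 can switch to C1 (5 → 6). Not NE.
(Down, C1): Player 1 can switch to Up (0 → 4). Not NE.
(The remaining 3 profiles each have a profitable deviation by the same check.)

Pure NE: (Up, C1)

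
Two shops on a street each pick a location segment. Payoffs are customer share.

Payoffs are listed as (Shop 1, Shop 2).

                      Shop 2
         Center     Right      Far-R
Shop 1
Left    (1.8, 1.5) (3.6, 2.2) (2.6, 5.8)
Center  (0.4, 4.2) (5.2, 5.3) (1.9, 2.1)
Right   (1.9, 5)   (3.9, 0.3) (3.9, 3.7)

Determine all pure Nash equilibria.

The pure Nash equilibria are (Center, Right) and (Right, Center).

Shop 1 against Center: payoffs 1.8, 0.4, 1.9 → best response Right.
Shop 1 against Right: payoffs 3.6, 5.2, 3.9 → best response Center.
Shop 1 against Far-R: payoffs 2.6, 1.9, 3.9 → best response Right.
Shop 2 against Left: payoffs 1.5, 2.2, 5.8 → best response Far-R.
Shop 2 against Center: payoffs 4.2, 5.3, 2.1 → best response Right.
Shop 2 against Right: payoffs 5, 0.3, 3.7 → best response Center.
Mutual best responses: (Center, Right); (Right, Center).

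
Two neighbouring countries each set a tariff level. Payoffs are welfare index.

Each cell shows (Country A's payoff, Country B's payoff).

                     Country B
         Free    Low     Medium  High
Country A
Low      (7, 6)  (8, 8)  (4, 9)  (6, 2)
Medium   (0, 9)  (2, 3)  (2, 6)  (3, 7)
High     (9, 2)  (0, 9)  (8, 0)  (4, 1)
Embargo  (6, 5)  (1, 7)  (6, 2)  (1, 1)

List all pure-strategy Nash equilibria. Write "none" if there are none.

(Low, Free): Country A can switch to High (7 → 9). Not NE.
(Low, Low): Country B can switch to Medium (8 → 9). Not NE.
(Low, Medium): Country A can switch to High (4 → 8). Not NE.
(Low, High): Country B can switch to Free (2 → 6). Not NE.
(Medium, Free): Country A can switch to Low (0 → 7). Not NE.
(Medium, Low): Country A can switch to Low (2 → 8). Not NE.
(Medium, Medium): Country A can switch to Low (2 → 4). Not NE.
(Medium, High): Country A can switch to Low (3 → 6). Not NE.
(High, Free): Country B can switch to Low (2 → 9). Not NE.
(High, Low): Country A can switch to Low (0 → 8). Not NE.
(The remaining 6 profiles each have a profitable deviation by the same check.)

There is no pure-strategy Nash equilibrium.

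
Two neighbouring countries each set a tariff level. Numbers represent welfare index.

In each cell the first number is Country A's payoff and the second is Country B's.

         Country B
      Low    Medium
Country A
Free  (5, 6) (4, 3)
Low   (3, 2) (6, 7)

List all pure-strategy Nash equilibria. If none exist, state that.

For each player, find the best response to each opponent profile; mutual best responses are the pure NE.
Country A against Low: payoffs 5, 3 → best response Free.
Country A against Medium: payoffs 4, 6 → best response Low.
Country B against Free: payoffs 6, 3 → best response Low.
Country B against Low: payoffs 2, 7 → best response Medium.
Mutual best responses: (Free, Low); (Low, Medium).

(Free, Low); (Low, Medium)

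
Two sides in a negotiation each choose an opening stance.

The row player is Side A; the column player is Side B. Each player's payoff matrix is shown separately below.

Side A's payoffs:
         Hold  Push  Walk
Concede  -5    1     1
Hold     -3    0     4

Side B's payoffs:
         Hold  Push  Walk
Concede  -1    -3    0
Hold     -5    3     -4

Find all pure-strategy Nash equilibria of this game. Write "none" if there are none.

(Concede, Hold): Side A can switch to Hold (-5 → -3). Not NE.
(Concede, Push): Side B can switch to Hold (-3 → -1). Not NE.
(Concede, Walk): Side A can switch to Hold (1 → 4). Not NE.
(Hold, Hold): Side B can switch to Push (-5 → 3). Not NE.
(Hold, Push): Side A can switch to Concede (0 → 1). Not NE.
(Hold, Walk): Side B can switch to Push (-4 → 3). Not NE.

There is no pure-strategy Nash equilibrium.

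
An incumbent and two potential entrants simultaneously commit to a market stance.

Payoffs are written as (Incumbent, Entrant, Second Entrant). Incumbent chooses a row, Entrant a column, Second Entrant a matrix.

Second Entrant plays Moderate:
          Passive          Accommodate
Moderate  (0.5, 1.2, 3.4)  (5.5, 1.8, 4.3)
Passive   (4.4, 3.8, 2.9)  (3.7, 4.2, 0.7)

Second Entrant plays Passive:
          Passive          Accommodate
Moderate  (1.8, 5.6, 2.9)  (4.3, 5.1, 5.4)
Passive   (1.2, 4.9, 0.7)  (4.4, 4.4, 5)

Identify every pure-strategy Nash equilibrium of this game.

(Moderate, Passive, Moderate): Incumbent can switch to Passive (0.5 → 4.4). Not NE.
(Moderate, Passive, Passive): Second Entrant can switch to Moderate (2.9 → 3.4). Not NE.
(Moderate, Accommodate, Moderate): Second Entrant can switch to Passive (4.3 → 5.4). Not NE.
(Moderate, Accommodate, Passive): Incumbent can switch to Passive (4.3 → 4.4). Not NE.
(Passive, Passive, Moderate): Entrant can switch to Accommodate (3.8 → 4.2). Not NE.
(Passive, Passive, Passive): Incumbent can switch to Moderate (1.2 → 1.8). Not NE.
(Passive, Accommodate, Moderate): Incumbent can switch to Moderate (3.7 → 5.5). Not NE.
(Passive, Accommodate, Passive): Entrant can switch to Passive (4.4 → 4.9). Not NE.

There is no pure-strategy Nash equilibrium.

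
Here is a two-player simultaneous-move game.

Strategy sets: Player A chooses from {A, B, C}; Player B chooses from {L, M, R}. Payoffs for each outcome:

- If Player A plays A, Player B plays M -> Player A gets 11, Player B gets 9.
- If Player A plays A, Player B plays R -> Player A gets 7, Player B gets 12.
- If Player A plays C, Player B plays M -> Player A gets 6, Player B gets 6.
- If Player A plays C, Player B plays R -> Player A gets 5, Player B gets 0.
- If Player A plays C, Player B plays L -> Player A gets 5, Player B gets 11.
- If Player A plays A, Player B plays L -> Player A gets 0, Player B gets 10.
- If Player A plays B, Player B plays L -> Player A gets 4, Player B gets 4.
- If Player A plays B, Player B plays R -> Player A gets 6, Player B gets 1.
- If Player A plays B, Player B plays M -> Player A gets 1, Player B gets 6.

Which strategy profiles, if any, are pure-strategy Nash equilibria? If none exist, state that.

(A, R); (C, L)

(A, L): Player A can switch to B (0 → 4). Not NE.
(A, M): Player B can switch to L (9 → 10). Not NE.
(A, R): Player A gets 7, best alternative 6; Player B gets 12, best alternative 10. No profitable deviation — NE.
(B, L): Player A can switch to C (4 → 5). Not NE.
(B, M): Player A can switch to A (1 → 11). Not NE.
(B, R): Player A can switch to A (6 → 7). Not NE.
(C, L): Player A gets 5, best alternative 4; Player B gets 11, best alternative 6. No profitable deviation — NE.
(C, M): Player A can switch to A (6 → 11). Not NE.
(C, R): Player A can switch to A (5 → 7). Not NE.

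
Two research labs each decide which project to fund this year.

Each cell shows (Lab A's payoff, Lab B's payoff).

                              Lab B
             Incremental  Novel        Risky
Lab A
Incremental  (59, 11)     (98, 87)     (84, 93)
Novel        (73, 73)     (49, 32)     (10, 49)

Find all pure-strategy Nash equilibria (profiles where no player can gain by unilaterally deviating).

Pure-strategy Nash equilibria: (Incremental, Risky); (Novel, Incremental)

Lab A against Incremental: payoffs 59, 73 → best response Novel.
Lab A against Novel: payoffs 98, 49 → best response Incremental.
Lab A against Risky: payoffs 84, 10 → best response Incremental.
Lab B against Incremental: payoffs 11, 87, 93 → best response Risky.
Lab B against Novel: payoffs 73, 32, 49 → best response Incremental.
Mutual best responses: (Incremental, Risky); (Novel, Incremental).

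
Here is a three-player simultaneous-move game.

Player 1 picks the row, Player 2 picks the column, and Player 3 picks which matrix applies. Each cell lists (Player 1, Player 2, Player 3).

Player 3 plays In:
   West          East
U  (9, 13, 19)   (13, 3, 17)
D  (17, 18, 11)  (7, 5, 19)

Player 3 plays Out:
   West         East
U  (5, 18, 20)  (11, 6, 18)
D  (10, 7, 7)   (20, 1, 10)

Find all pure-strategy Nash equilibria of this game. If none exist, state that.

The unique pure-strategy Nash equilibrium is (D, West, In).

(U, West, In): Player 1 can switch to D (9 → 17). Not NE.
(U, West, Out): Player 1 can switch to D (5 → 10). Not NE.
(U, East, In): Player 2 can switch to West (3 → 13). Not NE.
(U, East, Out): Player 1 can switch to D (11 → 20). Not NE.
(D, West, In): Player 1 gets 17, best alternative 9; Player 2 gets 18, best alternative 5; Player 3 gets 11, best alternative 7. No profitable deviation — NE.
(D, West, Out): Player 3 can switch to In (7 → 11). Not NE.
(D, East, In): Player 1 can switch to U (7 → 13). Not NE.
(D, East, Out): Player 2 can switch to West (1 → 7). Not NE.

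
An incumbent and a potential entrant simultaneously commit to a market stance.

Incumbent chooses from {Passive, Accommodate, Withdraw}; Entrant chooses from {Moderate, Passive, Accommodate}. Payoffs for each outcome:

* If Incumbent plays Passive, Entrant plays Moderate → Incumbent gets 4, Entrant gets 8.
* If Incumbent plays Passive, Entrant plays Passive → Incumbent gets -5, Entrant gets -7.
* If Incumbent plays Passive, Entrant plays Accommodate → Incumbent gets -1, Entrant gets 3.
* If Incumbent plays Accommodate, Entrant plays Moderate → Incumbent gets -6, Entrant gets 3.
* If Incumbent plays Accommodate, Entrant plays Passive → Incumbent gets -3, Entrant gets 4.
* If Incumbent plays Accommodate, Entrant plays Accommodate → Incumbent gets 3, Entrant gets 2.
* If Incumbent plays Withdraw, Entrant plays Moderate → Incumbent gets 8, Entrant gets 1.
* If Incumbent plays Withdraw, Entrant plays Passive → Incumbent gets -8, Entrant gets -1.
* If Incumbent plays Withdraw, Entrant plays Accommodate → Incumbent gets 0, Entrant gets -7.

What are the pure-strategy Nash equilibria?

(Passive, Moderate): Incumbent can switch to Withdraw (4 → 8). Not NE.
(Passive, Passive): Incumbent can switch to Accommodate (-5 → -3). Not NE.
(Passive, Accommodate): Incumbent can switch to Accommodate (-1 → 3). Not NE.
(Accommodate, Moderate): Incumbent can switch to Passive (-6 → 4). Not NE.
(Accommodate, Passive): Incumbent gets -3, best alternative -5; Entrant gets 4, best alternative 3. No profitable deviation — NE.
(Accommodate, Accommodate): Entrant can switch to Moderate (2 → 3). Not NE.
(Withdraw, Moderate): Incumbent gets 8, best alternative 4; Entrant gets 1, best alternative -1. No profitable deviation — NE.
(Withdraw, Passive): Incumbent can switch to Passive (-8 → -5). Not NE.
(Withdraw, Accommodate): Incumbent can switch to Accommodate (0 → 3). Not NE.

The pure Nash equilibria are (Accommodate, Passive), (Withdraw, Moderate).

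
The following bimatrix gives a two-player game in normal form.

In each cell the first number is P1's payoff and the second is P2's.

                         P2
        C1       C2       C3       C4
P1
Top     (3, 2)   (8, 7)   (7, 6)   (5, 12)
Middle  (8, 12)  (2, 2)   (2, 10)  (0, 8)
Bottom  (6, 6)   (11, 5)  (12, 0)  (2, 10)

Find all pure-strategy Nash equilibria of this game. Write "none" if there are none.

The pure Nash equilibria are (Top, C4) and (Middle, C1).

P1 against C1: payoffs 3, 8, 6 → best response Middle.
P1 against C2: payoffs 8, 2, 11 → best response Bottom.
P1 against C3: payoffs 7, 2, 12 → best response Bottom.
P1 against C4: payoffs 5, 0, 2 → best response Top.
P2 against Top: payoffs 2, 7, 6, 12 → best response C4.
P2 against Middle: payoffs 12, 2, 10, 8 → best response C1.
P2 against Bottom: payoffs 6, 5, 0, 10 → best response C4.
Mutual best responses: (Top, C4); (Middle, C1).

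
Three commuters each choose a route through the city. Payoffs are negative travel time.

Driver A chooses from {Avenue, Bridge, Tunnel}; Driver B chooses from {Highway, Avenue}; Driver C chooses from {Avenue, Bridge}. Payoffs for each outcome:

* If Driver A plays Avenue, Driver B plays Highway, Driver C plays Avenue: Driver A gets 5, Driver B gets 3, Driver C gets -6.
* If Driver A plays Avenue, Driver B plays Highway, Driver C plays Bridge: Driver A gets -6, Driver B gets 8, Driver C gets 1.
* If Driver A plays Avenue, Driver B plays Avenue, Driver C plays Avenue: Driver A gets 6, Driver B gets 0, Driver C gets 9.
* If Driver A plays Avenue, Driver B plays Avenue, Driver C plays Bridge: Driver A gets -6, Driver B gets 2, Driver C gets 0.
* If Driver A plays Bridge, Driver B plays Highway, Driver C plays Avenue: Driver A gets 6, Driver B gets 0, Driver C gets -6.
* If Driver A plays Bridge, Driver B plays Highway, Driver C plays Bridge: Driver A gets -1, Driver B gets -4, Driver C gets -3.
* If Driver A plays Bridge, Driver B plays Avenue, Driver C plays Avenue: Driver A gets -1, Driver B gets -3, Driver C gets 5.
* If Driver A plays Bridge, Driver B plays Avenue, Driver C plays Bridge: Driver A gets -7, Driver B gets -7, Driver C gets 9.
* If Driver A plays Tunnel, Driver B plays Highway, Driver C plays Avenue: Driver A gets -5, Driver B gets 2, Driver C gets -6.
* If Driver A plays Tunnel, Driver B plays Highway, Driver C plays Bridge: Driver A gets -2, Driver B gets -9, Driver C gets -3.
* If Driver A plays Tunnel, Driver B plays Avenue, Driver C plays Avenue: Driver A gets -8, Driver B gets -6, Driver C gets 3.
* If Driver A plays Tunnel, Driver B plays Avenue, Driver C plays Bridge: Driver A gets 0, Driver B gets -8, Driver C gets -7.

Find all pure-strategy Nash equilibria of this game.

Driver A against (Highway, Avenue): payoffs 5, 6, -5 → best response Bridge.
Driver A against (Highway, Bridge): payoffs -6, -1, -2 → best response Bridge.
Driver A against (Avenue, Avenue): payoffs 6, -1, -8 → best response Avenue.
Driver A against (Avenue, Bridge): payoffs -6, -7, 0 → best response Tunnel.
Driver B against (Avenue, Avenue): payoffs 3, 0 → best response Highway.
Driver B against (Avenue, Bridge): payoffs 8, 2 → best response Highway.
Driver B against (Bridge, Avenue): payoffs 0, -3 → best response Highway.
Driver B against (Bridge, Bridge): payoffs -4, -7 → best response Highway.
Driver B against (Tunnel, Avenue): payoffs 2, -6 → best response Highway.
Driver B against (Tunnel, Bridge): payoffs -9, -8 → best response Avenue.
Driver C against (Avenue, Highway): payoffs -6, 1 → best response Bridge.
Driver C against (Avenue, Avenue): payoffs 9, 0 → best response Avenue.
Driver C against (Bridge, Highway): payoffs -6, -3 → best response Bridge.
Driver C against (Bridge, Avenue): payoffs 5, 9 → best response Bridge.
Driver C against (Tunnel, Highway): payoffs -6, -3 → best response Bridge.
Driver C against (Tunnel, Avenue): payoffs 3, -7 → best response Avenue.
Mutual best responses: (Bridge, Highway, Bridge).

The unique pure-strategy Nash equilibrium is (Bridge, Highway, Bridge).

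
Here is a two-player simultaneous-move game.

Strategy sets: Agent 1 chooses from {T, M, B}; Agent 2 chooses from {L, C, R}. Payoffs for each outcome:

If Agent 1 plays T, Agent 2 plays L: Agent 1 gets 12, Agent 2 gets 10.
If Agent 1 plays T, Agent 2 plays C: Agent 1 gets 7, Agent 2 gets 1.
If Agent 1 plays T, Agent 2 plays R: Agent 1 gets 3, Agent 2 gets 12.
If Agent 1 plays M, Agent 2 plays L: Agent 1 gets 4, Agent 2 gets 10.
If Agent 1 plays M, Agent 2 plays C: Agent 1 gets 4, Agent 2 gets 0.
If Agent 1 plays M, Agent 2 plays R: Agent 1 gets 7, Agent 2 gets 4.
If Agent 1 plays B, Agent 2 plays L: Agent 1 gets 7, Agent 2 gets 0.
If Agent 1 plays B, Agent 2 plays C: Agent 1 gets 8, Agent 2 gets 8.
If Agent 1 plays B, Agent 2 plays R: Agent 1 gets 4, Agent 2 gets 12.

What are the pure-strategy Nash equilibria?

There is no pure-strategy Nash equilibrium.

Agent 1 against L: payoffs 12, 4, 7 → best response T.
Agent 1 against C: payoffs 7, 4, 8 → best response B.
Agent 1 against R: payoffs 3, 7, 4 → best response M.
Agent 2 against T: payoffs 10, 1, 12 → best response R.
Agent 2 against M: payoffs 10, 0, 4 → best response L.
Agent 2 against B: payoffs 0, 8, 12 → best response R.
No profile is a mutual best response for all players.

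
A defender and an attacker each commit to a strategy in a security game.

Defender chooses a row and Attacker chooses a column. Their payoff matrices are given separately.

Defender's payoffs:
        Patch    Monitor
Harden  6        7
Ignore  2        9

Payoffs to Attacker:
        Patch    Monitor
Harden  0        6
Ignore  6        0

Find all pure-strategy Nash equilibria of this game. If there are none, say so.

Defender against Patch: payoffs 6, 2 → best response Harden.
Defender against Monitor: payoffs 7, 9 → best response Ignore.
Attacker against Harden: payoffs 0, 6 → best response Monitor.
Attacker against Ignore: payoffs 6, 0 → best response Patch.
No profile is a mutual best response for all players.

none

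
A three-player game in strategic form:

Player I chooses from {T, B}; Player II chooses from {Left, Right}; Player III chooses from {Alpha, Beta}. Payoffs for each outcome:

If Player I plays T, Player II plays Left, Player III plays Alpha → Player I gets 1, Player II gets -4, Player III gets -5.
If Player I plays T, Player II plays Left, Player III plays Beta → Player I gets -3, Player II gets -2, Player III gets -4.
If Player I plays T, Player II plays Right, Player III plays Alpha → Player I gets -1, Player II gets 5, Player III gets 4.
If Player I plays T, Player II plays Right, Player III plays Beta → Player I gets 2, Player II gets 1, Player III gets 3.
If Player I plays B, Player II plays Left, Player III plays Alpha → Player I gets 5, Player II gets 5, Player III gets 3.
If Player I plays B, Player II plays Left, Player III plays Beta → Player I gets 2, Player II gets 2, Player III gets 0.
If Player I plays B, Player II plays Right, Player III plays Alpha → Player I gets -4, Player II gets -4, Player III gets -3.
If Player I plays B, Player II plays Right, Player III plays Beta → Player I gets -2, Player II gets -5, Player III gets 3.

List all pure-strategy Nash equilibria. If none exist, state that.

The pure Nash equilibria are (T, Right, Alpha), (B, Left, Alpha).

For each player, find the best response to each opponent profile; mutual best responses are the pure NE.
Player I against (Left, Alpha): payoffs 1, 5 → best response B.
Player I against (Left, Beta): payoffs -3, 2 → best response B.
Player I against (Right, Alpha): payoffs -1, -4 → best response T.
Player I against (Right, Beta): payoffs 2, -2 → best response T.
Player II against (T, Alpha): payoffs -4, 5 → best response Right.
Player II against (T, Beta): payoffs -2, 1 → best response Right.
Player II against (B, Alpha): payoffs 5, -4 → best response Left.
Player II against (B, Beta): payoffs 2, -5 → best response Left.
Player III against (T, Left): payoffs -5, -4 → best response Beta.
Player III against (T, Right): payoffs 4, 3 → best response Alpha.
Player III against (B, Left): payoffs 3, 0 → best response Alpha.
Player III against (B, Right): payoffs -3, 3 → best response Beta.
Mutual best responses: (T, Right, Alpha); (B, Left, Alpha).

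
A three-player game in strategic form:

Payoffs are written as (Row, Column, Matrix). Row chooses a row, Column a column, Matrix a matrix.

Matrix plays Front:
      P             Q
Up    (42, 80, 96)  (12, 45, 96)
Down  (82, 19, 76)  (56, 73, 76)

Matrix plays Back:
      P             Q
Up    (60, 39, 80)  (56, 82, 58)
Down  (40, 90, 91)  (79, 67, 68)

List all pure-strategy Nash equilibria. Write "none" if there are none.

Pure NE: (Down, Q, Front)

Mark each player's best response to every combination of opponents' strategies; a profile where every player is best-responding is a pure Nash equilibrium.
Row against (P, Front): payoffs 42, 82 → best response Down.
Row against (P, Back): payoffs 60, 40 → best response Up.
Row against (Q, Front): payoffs 12, 56 → best response Down.
Row against (Q, Back): payoffs 56, 79 → best response Down.
Column against (Up, Front): payoffs 80, 45 → best response P.
Column against (Up, Back): payoffs 39, 82 → best response Q.
Column against (Down, Front): payoffs 19, 73 → best response Q.
Column against (Down, Back): payoffs 90, 67 → best response P.
Matrix against (Up, P): payoffs 96, 80 → best response Front.
Matrix against (Up, Q): payoffs 96, 58 → best response Front.
Matrix against (Down, P): payoffs 76, 91 → best response Back.
Matrix against (Down, Q): payoffs 76, 68 → best response Front.
Mutual best responses: (Down, Q, Front).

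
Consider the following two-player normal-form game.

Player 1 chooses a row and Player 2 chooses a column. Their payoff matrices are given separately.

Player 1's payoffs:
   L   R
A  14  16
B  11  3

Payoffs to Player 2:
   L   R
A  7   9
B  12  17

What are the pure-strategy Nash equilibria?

(A, R)

Player 1 against L: payoffs 14, 11 → best response A.
Player 1 against R: payoffs 16, 3 → best response A.
Player 2 against A: payoffs 7, 9 → best response R.
Player 2 against B: payoffs 12, 17 → best response R.
Mutual best responses: (A, R).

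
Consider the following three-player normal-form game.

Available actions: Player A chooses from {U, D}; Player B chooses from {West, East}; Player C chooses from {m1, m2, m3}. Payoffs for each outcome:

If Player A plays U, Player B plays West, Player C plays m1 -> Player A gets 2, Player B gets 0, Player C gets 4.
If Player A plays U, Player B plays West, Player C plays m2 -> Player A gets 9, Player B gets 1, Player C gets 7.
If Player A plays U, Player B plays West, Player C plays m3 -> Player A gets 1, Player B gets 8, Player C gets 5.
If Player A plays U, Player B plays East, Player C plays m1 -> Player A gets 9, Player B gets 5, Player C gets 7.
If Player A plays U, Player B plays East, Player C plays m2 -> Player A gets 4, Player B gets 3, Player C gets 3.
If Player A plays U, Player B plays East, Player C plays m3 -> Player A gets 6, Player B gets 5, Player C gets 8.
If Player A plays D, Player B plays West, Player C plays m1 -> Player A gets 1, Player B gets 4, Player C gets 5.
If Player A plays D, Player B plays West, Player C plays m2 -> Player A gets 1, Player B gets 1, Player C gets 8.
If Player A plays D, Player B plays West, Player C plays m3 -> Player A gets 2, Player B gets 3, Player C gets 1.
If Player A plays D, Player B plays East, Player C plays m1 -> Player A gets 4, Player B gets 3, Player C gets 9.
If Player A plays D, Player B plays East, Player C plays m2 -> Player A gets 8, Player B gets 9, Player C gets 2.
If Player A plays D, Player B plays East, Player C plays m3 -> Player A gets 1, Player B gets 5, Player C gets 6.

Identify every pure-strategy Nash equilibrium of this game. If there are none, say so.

This game has no pure Nash equilibrium.

(U, West, m1): Player B can switch to East (0 → 5). Not NE.
(U, West, m2): Player B can switch to East (1 → 3). Not NE.
(U, West, m3): Player A can switch to D (1 → 2). Not NE.
(U, East, m1): Player C can switch to m3 (7 → 8). Not NE.
(U, East, m2): Player A can switch to D (4 → 8). Not NE.
(U, East, m3): Player B can switch to West (5 → 8). Not NE.
(D, West, m1): Player A can switch to U (1 → 2). Not NE.
(D, West, m2): Player A can switch to U (1 → 9). Not NE.
(D, West, m3): Player B can switch to East (3 → 5). Not NE.
(D, East, m1): Player A can switch to U (4 → 9). Not NE.
(D, East, m2): Player C can switch to m1 (2 → 9). Not NE.
(D, East, m3): Player A can switch to U (1 → 6). Not NE.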